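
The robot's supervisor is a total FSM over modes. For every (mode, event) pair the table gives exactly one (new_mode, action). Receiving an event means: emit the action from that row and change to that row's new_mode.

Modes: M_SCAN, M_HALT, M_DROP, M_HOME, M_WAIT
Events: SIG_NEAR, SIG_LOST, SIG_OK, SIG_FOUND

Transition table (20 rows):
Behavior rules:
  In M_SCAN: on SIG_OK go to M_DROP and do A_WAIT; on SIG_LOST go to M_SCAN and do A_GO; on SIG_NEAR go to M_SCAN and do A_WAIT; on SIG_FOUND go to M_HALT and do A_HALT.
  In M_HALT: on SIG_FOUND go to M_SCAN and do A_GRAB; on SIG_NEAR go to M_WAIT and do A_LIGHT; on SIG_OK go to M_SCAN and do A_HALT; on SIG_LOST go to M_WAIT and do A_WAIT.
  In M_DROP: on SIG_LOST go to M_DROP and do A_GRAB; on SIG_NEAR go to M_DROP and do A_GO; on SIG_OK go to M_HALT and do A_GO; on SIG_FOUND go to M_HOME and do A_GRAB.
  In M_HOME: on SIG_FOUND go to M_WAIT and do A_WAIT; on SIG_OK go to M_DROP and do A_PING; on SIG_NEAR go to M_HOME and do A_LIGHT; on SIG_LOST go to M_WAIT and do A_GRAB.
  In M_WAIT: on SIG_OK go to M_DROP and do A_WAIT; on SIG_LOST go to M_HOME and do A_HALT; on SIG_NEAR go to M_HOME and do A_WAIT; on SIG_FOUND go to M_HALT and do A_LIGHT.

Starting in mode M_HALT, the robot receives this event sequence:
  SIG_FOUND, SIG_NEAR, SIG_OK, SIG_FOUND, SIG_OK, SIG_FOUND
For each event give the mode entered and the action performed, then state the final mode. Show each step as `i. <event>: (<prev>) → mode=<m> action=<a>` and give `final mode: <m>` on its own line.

final mode: M_HOME

1. SIG_FOUND: (M_HALT) → mode=M_SCAN action=A_GRAB
2. SIG_NEAR: (M_SCAN) → mode=M_SCAN action=A_WAIT
3. SIG_OK: (M_SCAN) → mode=M_DROP action=A_WAIT
4. SIG_FOUND: (M_DROP) → mode=M_HOME action=A_GRAB
5. SIG_OK: (M_HOME) → mode=M_DROP action=A_PING
6. SIG_FOUND: (M_DROP) → mode=M_HOME action=A_GRAB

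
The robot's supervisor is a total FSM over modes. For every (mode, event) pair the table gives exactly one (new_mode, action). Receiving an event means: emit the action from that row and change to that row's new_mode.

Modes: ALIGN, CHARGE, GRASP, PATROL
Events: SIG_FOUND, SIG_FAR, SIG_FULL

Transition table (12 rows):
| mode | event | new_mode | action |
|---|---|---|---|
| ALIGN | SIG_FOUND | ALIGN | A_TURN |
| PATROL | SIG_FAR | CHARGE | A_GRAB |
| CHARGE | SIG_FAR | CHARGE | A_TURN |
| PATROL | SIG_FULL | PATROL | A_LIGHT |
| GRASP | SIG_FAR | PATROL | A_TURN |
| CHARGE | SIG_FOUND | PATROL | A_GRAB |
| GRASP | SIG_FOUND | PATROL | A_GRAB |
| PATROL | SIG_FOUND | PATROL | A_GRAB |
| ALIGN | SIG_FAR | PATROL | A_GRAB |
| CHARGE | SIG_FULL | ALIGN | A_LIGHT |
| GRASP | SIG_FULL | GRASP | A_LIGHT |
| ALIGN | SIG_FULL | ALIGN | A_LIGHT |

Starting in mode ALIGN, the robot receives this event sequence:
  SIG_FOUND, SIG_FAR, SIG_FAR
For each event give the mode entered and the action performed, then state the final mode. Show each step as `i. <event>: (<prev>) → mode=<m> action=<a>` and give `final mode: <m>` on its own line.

final mode: CHARGE

1. SIG_FOUND: (ALIGN) → mode=ALIGN action=A_TURN
2. SIG_FAR: (ALIGN) → mode=PATROL action=A_GRAB
3. SIG_FAR: (PATROL) → mode=CHARGE action=A_GRAB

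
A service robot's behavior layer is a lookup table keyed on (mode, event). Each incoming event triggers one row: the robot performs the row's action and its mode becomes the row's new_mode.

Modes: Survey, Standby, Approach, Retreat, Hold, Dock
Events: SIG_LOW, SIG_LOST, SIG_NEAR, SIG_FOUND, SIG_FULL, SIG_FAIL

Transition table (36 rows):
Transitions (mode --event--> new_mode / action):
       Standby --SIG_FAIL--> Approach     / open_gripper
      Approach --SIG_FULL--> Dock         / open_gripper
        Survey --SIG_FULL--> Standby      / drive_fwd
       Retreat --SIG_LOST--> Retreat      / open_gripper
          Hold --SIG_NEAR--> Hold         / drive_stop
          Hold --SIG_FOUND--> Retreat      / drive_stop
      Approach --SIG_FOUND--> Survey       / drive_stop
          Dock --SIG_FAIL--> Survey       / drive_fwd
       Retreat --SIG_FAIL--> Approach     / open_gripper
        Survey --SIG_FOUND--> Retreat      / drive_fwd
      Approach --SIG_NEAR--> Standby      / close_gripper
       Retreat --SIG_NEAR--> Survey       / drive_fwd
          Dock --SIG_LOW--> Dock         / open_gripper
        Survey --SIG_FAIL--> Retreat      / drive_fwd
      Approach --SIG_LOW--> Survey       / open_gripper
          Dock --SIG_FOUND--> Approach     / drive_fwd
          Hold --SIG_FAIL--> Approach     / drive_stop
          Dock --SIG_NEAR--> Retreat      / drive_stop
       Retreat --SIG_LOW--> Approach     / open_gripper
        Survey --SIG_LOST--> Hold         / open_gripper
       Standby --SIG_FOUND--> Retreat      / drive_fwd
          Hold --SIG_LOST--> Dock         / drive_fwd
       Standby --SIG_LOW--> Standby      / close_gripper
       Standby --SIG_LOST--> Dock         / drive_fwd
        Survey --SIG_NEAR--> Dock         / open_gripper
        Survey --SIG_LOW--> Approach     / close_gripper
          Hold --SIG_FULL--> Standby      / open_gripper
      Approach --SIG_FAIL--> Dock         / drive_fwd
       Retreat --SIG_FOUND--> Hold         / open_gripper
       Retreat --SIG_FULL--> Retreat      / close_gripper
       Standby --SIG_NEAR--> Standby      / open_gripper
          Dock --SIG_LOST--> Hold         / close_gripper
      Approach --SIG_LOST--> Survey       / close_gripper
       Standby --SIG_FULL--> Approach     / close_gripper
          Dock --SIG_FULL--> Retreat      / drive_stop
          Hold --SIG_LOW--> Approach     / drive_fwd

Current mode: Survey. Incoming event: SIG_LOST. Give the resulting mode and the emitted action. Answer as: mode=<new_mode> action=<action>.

mode=Hold action=open_gripper

current mode = Survey; filter table to that mode:
  (Survey, SIG_FULL) → (Standby, drive_fwd)
  (Survey, SIG_FOUND) → (Retreat, drive_fwd)
  (Survey, SIG_FAIL) → (Retreat, drive_fwd)
  (Survey, SIG_LOST) → (Hold, open_gripper)  ← event matches
  (Survey, SIG_NEAR) → (Dock, open_gripper)
  (Survey, SIG_LOW) → (Approach, close_gripper)
event = SIG_LOST selects (Hold, open_gripper)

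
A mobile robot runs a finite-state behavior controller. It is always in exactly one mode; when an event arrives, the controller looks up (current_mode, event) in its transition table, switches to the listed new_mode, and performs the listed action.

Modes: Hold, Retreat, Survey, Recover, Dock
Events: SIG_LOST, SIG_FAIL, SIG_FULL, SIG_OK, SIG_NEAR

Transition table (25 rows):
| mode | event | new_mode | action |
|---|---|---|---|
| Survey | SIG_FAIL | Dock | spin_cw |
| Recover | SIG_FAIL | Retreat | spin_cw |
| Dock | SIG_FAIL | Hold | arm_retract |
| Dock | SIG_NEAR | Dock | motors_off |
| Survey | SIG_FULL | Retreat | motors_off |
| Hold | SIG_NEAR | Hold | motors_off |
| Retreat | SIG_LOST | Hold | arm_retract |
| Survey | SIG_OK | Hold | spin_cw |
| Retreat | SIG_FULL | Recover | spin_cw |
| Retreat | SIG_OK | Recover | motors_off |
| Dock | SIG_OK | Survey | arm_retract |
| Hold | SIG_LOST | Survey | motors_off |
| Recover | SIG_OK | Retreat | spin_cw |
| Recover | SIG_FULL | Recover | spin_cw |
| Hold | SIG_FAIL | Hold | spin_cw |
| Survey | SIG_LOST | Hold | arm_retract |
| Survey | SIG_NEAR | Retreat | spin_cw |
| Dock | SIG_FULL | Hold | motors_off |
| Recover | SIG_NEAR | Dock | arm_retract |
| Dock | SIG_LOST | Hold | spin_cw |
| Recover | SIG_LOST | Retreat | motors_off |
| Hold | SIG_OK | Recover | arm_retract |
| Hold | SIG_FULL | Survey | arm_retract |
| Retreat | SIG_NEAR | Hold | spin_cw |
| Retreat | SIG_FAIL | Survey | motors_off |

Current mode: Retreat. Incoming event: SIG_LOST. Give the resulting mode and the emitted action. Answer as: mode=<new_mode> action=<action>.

current mode = Retreat; filter table to that mode:
  (Retreat, SIG_LOST) → (Hold, arm_retract)  ← event matches
  (Retreat, SIG_FULL) → (Recover, spin_cw)
  (Retreat, SIG_OK) → (Recover, motors_off)
  (Retreat, SIG_NEAR) → (Hold, spin_cw)
  (Retreat, SIG_FAIL) → (Survey, motors_off)
event = SIG_LOST selects (Hold, arm_retract)

mode=Hold action=arm_retract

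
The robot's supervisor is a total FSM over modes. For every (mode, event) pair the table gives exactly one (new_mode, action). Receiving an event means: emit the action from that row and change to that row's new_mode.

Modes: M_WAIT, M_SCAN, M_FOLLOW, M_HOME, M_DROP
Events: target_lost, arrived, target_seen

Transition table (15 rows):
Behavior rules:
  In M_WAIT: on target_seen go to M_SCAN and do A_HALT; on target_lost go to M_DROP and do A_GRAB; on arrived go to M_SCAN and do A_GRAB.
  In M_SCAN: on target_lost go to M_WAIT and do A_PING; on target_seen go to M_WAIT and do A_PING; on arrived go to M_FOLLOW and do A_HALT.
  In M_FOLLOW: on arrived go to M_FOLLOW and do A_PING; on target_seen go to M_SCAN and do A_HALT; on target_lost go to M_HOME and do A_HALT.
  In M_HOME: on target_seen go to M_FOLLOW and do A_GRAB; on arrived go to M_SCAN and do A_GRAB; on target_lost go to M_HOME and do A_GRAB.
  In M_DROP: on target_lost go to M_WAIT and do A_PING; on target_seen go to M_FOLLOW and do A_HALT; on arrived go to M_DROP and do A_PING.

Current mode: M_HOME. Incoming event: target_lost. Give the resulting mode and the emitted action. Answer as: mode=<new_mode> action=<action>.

mode=M_HOME action=A_GRAB

current mode = M_HOME; filter table to that mode:
  (M_HOME, target_seen) → (M_FOLLOW, A_GRAB)
  (M_HOME, arrived) → (M_SCAN, A_GRAB)
  (M_HOME, target_lost) → (M_HOME, A_GRAB)  ← event matches
event = target_lost selects (M_HOME, A_GRAB)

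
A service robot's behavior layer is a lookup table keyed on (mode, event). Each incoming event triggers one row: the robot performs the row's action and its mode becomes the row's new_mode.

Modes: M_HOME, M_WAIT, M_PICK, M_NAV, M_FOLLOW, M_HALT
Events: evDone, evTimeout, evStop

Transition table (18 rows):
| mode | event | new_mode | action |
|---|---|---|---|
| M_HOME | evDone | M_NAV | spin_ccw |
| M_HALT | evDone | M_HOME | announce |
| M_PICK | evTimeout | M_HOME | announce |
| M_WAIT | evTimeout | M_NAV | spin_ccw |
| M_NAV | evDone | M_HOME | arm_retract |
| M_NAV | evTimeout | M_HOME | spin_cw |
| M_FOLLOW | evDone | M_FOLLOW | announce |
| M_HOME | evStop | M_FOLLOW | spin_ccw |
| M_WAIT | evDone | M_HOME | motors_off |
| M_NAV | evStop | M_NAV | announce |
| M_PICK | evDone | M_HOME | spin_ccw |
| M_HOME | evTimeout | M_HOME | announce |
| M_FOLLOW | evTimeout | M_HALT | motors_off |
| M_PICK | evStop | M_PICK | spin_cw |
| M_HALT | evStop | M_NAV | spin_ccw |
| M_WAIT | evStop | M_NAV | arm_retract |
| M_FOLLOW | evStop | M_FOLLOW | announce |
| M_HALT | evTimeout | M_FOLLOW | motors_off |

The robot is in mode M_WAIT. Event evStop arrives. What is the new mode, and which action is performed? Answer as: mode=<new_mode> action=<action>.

current mode = M_WAIT; filter table to that mode:
  (M_WAIT, evTimeout) → (M_NAV, spin_ccw)
  (M_WAIT, evDone) → (M_HOME, motors_off)
  (M_WAIT, evStop) → (M_NAV, arm_retract)  ← event matches
event = evStop selects (M_NAV, arm_retract)

mode=M_NAV action=arm_retract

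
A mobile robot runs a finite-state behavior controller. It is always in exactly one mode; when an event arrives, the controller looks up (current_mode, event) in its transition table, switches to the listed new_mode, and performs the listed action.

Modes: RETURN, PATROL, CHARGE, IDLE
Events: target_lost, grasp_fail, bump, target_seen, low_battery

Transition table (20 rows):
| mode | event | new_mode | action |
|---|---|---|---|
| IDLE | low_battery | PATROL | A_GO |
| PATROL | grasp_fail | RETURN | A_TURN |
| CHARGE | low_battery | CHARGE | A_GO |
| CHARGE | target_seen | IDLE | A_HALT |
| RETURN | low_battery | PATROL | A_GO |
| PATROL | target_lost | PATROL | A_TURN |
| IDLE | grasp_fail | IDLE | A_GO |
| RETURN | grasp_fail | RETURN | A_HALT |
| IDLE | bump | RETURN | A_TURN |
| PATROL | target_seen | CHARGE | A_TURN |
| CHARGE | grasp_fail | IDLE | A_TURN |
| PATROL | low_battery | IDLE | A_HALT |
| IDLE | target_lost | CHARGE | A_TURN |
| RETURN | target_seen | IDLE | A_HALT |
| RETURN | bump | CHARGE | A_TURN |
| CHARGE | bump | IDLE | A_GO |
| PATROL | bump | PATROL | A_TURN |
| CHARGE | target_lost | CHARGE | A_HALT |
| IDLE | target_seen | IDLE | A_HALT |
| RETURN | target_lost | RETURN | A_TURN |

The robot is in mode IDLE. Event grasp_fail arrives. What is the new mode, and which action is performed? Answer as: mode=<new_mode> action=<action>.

current mode = IDLE; filter table to that mode:
  (IDLE, low_battery) → (PATROL, A_GO)
  (IDLE, grasp_fail) → (IDLE, A_GO)  ← event matches
  (IDLE, bump) → (RETURN, A_TURN)
  (IDLE, target_lost) → (CHARGE, A_TURN)
  (IDLE, target_seen) → (IDLE, A_HALT)
event = grasp_fail selects (IDLE, A_GO)

mode=IDLE action=A_GO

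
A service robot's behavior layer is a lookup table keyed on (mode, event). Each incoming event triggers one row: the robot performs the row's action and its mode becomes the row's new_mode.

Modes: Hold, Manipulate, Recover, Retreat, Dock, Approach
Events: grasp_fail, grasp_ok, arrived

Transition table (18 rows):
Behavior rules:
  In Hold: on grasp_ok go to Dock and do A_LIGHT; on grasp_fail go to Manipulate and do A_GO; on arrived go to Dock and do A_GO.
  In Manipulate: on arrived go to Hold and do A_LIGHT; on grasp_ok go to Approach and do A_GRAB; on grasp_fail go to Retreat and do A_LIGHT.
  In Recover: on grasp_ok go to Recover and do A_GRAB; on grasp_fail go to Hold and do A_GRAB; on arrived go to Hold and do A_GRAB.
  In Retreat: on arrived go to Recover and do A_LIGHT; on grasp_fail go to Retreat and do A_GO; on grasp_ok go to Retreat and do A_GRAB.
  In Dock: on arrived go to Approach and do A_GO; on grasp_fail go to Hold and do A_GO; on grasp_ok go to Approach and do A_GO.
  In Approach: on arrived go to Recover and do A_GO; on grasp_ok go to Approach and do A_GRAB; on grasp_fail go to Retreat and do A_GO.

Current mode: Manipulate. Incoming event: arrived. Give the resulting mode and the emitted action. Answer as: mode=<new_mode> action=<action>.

mode=Hold action=A_LIGHT

current mode = Manipulate; filter table to that mode:
  (Manipulate, arrived) → (Hold, A_LIGHT)  ← event matches
  (Manipulate, grasp_ok) → (Approach, A_GRAB)
  (Manipulate, grasp_fail) → (Retreat, A_LIGHT)
event = arrived selects (Hold, A_LIGHT)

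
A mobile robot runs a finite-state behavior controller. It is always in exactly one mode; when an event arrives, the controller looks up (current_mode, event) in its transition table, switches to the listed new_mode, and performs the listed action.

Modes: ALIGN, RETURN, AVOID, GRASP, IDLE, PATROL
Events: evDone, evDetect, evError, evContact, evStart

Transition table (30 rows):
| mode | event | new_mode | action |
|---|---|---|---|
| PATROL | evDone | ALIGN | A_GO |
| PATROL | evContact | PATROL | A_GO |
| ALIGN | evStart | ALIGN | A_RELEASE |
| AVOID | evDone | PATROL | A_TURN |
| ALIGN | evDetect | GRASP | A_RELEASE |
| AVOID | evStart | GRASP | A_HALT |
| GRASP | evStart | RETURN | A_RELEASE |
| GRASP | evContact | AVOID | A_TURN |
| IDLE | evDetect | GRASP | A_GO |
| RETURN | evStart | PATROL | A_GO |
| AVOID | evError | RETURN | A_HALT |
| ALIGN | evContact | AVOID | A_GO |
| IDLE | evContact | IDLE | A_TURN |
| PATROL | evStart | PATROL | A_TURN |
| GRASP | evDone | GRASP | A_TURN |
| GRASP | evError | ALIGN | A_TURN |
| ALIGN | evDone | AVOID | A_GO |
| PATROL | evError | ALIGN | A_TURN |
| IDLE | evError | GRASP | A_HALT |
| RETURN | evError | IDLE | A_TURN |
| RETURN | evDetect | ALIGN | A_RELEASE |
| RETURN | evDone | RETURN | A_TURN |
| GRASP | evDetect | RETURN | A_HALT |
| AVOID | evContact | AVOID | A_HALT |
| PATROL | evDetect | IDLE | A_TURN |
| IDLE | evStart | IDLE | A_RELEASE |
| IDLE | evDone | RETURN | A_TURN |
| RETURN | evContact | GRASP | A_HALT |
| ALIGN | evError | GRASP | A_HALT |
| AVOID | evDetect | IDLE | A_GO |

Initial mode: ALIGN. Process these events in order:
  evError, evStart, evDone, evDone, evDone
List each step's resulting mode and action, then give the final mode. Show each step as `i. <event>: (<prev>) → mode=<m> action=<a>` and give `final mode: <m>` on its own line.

final mode: RETURN

1. evError: (ALIGN) → mode=GRASP action=A_HALT
2. evStart: (GRASP) → mode=RETURN action=A_RELEASE
3. evDone: (RETURN) → mode=RETURN action=A_TURN
4. evDone: (RETURN) → mode=RETURN action=A_TURN
5. evDone: (RETURN) → mode=RETURN action=A_TURN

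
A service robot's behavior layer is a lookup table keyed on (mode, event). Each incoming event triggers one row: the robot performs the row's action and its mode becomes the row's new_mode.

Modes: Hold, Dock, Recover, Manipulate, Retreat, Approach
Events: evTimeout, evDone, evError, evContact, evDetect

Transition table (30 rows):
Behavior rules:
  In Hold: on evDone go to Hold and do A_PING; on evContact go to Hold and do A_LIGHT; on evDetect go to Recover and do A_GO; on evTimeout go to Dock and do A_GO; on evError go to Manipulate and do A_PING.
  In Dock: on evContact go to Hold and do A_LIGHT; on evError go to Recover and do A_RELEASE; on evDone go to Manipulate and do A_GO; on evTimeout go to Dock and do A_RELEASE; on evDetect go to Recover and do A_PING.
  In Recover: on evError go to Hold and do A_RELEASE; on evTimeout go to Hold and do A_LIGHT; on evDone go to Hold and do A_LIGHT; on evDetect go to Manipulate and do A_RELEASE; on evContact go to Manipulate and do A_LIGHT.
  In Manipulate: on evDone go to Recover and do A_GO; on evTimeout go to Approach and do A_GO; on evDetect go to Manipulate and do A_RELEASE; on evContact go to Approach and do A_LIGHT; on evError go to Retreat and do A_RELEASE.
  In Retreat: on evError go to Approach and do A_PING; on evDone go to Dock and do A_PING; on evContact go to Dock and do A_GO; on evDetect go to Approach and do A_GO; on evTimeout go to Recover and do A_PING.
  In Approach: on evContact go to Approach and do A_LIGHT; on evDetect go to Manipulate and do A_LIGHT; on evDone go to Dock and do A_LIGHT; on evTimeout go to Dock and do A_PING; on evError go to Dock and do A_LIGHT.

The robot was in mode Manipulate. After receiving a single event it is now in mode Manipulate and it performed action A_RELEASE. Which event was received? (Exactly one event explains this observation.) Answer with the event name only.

evDetect

try evTimeout: (Manipulate, evTimeout) → (Approach, A_GO)
try evDone: (Manipulate, evDone) → (Recover, A_GO)
try evError: (Manipulate, evError) → (Retreat, A_RELEASE)
try evContact: (Manipulate, evContact) → (Approach, A_LIGHT)
try evDetect: (Manipulate, evDetect) → (Manipulate, A_RELEASE)  ← matches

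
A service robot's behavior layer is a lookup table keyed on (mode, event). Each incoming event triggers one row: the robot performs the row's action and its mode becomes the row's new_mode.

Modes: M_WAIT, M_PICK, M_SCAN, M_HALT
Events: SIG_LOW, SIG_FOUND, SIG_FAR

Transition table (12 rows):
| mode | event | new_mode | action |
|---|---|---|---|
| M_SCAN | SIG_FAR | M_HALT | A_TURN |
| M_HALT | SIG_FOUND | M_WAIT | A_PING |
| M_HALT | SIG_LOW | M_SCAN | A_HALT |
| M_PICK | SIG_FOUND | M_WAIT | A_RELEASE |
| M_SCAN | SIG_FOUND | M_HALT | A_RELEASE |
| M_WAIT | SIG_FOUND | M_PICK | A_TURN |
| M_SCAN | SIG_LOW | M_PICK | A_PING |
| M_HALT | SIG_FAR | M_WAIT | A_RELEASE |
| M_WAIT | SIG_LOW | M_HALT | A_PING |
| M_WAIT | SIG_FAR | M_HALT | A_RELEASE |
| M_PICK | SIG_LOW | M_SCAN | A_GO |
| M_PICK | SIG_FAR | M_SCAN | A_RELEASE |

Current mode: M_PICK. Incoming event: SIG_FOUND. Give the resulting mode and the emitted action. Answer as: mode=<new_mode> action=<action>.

current mode = M_PICK; filter table to that mode:
  (M_PICK, SIG_FOUND) → (M_WAIT, A_RELEASE)  ← event matches
  (M_PICK, SIG_LOW) → (M_SCAN, A_GO)
  (M_PICK, SIG_FAR) → (M_SCAN, A_RELEASE)
event = SIG_FOUND selects (M_WAIT, A_RELEASE)

mode=M_WAIT action=A_RELEASE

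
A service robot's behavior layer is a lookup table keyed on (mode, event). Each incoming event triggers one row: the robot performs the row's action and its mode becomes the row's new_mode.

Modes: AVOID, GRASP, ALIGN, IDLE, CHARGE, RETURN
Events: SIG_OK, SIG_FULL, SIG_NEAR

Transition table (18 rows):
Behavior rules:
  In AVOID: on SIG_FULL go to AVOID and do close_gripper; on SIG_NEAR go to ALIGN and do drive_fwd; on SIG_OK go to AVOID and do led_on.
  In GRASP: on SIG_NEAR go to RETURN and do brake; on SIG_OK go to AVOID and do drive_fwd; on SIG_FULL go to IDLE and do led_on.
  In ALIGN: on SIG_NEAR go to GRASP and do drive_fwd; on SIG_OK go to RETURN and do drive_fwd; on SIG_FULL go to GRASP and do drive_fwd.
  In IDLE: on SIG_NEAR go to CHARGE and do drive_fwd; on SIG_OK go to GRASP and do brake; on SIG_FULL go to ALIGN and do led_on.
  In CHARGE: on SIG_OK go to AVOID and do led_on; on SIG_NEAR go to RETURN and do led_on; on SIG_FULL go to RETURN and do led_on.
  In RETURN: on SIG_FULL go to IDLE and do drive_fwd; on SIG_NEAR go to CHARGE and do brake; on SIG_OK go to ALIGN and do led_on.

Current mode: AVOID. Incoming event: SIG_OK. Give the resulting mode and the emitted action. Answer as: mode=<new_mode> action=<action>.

mode=AVOID action=led_on

current mode = AVOID; filter table to that mode:
  (AVOID, SIG_FULL) → (AVOID, close_gripper)
  (AVOID, SIG_NEAR) → (ALIGN, drive_fwd)
  (AVOID, SIG_OK) → (AVOID, led_on)  ← event matches
event = SIG_OK selects (AVOID, led_on)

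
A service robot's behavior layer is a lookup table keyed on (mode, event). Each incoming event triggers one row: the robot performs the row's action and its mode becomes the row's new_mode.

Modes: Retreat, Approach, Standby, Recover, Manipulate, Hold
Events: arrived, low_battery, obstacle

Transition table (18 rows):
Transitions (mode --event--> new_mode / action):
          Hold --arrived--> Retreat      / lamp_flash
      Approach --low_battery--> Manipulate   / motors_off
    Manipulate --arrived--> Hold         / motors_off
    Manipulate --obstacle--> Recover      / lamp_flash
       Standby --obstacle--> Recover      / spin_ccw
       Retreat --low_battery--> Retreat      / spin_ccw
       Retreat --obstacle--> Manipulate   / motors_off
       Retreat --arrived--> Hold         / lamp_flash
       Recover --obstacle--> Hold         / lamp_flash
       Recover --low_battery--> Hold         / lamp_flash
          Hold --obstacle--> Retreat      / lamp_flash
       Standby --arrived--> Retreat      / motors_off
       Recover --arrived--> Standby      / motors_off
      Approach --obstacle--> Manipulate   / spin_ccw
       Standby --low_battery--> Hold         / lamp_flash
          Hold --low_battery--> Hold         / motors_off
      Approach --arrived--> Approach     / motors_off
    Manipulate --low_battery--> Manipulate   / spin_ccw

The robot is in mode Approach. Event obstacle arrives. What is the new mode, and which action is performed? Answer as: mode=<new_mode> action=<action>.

mode=Manipulate action=spin_ccw

current mode = Approach; filter table to that mode:
  (Approach, low_battery) → (Manipulate, motors_off)
  (Approach, obstacle) → (Manipulate, spin_ccw)  ← event matches
  (Approach, arrived) → (Approach, motors_off)
event = obstacle selects (Manipulate, spin_ccw)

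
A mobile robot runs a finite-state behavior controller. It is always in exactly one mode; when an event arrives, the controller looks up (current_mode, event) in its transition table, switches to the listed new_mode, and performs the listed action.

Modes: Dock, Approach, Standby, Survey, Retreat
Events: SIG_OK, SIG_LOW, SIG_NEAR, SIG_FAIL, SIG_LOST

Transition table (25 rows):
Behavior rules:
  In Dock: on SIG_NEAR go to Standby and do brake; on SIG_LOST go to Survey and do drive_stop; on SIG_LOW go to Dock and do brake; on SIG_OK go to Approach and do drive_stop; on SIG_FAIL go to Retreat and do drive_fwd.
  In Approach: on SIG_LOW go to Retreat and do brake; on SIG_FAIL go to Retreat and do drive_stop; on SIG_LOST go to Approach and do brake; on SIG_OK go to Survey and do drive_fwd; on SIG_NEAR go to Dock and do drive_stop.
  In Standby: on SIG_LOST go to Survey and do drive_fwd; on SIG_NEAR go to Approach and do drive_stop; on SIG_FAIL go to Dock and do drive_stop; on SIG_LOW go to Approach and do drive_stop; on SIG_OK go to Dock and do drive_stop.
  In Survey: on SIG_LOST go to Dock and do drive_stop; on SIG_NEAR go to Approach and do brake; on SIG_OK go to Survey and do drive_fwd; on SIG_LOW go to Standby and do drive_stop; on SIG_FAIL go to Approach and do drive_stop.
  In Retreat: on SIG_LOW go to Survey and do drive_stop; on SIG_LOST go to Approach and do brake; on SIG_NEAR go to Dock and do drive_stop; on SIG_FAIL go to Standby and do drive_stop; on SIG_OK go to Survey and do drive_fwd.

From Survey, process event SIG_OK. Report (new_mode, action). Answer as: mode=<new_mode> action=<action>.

current mode = Survey; filter table to that mode:
  (Survey, SIG_LOST) → (Dock, drive_stop)
  (Survey, SIG_NEAR) → (Approach, brake)
  (Survey, SIG_OK) → (Survey, drive_fwd)  ← event matches
  (Survey, SIG_LOW) → (Standby, drive_stop)
  (Survey, SIG_FAIL) → (Approach, drive_stop)
event = SIG_OK selects (Survey, drive_fwd)

mode=Survey action=drive_fwd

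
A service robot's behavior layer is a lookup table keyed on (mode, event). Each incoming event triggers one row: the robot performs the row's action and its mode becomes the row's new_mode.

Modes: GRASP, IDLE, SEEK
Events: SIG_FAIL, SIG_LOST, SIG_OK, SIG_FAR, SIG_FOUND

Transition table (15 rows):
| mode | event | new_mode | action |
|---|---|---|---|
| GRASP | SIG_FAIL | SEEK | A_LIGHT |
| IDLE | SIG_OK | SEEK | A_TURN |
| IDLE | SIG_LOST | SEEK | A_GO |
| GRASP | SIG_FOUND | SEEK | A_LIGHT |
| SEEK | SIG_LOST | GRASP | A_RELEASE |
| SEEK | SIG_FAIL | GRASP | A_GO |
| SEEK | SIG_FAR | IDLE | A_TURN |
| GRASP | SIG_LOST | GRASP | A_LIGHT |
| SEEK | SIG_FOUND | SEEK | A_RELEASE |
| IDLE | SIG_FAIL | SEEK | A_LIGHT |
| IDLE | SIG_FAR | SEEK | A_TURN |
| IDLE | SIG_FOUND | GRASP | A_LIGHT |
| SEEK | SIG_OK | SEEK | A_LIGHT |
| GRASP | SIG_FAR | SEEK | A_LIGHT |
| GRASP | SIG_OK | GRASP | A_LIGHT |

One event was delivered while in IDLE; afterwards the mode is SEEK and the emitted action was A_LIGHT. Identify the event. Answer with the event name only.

try SIG_FAIL: (IDLE, SIG_FAIL) → (SEEK, A_LIGHT)  ← matches
try SIG_LOST: (IDLE, SIG_LOST) → (SEEK, A_GO)
try SIG_OK: (IDLE, SIG_OK) → (SEEK, A_TURN)
try SIG_FAR: (IDLE, SIG_FAR) → (SEEK, A_TURN)
try SIG_FOUND: (IDLE, SIG_FOUND) → (GRASP, A_LIGHT)

SIG_FAIL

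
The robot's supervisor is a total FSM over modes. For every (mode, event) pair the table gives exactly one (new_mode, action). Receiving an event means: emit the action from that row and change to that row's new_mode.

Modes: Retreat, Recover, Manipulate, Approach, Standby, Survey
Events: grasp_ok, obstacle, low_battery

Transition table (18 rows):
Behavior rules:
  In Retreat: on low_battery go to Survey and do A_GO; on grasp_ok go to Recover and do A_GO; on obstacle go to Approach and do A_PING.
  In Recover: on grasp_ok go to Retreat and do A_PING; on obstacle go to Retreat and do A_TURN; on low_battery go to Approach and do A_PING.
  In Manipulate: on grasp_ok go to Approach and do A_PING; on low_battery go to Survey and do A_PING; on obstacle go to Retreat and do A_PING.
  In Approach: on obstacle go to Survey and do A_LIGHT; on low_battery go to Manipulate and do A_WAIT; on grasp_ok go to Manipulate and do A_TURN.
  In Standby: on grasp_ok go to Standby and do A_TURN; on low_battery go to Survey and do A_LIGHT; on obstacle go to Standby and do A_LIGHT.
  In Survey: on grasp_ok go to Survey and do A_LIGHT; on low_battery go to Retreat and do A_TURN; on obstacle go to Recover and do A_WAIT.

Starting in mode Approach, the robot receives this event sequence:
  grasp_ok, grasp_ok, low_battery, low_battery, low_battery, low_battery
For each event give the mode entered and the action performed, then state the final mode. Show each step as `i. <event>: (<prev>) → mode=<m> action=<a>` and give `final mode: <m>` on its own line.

1. grasp_ok: (Approach) → mode=Manipulate action=A_TURN
2. grasp_ok: (Manipulate) → mode=Approach action=A_PING
3. low_battery: (Approach) → mode=Manipulate action=A_WAIT
4. low_battery: (Manipulate) → mode=Survey action=A_PING
5. low_battery: (Survey) → mode=Retreat action=A_TURN
6. low_battery: (Retreat) → mode=Survey action=A_GO

final mode: Survey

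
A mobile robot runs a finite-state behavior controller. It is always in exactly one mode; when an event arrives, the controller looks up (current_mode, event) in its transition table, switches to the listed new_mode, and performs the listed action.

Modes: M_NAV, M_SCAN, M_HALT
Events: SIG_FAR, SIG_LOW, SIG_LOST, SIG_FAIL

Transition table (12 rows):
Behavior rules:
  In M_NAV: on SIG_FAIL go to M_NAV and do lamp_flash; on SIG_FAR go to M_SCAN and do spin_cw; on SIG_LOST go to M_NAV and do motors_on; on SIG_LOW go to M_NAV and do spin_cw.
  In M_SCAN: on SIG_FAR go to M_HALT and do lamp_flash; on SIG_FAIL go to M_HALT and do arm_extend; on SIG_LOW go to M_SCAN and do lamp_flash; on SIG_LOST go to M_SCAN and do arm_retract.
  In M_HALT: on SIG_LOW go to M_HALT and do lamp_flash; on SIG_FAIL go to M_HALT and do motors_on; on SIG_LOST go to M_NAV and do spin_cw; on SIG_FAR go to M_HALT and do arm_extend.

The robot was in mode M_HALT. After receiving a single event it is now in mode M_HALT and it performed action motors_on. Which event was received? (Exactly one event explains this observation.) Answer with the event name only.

SIG_FAIL

try SIG_FAR: (M_HALT, SIG_FAR) → (M_HALT, arm_extend)
try SIG_LOW: (M_HALT, SIG_LOW) → (M_HALT, lamp_flash)
try SIG_LOST: (M_HALT, SIG_LOST) → (M_NAV, spin_cw)
try SIG_FAIL: (M_HALT, SIG_FAIL) → (M_HALT, motors_on)  ← matches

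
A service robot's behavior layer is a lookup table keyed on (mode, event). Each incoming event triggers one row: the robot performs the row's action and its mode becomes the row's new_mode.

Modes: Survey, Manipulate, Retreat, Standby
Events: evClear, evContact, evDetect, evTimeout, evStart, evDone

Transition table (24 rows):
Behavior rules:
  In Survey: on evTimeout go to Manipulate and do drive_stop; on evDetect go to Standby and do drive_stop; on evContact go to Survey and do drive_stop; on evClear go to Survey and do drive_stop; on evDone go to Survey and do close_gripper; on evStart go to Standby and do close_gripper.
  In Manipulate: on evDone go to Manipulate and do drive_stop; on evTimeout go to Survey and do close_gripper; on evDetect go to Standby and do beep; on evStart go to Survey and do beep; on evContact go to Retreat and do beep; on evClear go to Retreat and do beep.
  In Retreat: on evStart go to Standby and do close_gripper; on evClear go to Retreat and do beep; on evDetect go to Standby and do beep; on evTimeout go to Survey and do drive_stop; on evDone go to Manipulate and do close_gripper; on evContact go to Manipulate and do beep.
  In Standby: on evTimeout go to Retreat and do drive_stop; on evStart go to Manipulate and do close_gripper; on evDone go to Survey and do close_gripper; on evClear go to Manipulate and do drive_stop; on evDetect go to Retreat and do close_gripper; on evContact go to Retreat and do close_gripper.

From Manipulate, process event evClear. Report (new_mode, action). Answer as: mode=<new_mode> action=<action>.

mode=Retreat action=beep

current mode = Manipulate; filter table to that mode:
  (Manipulate, evDone) → (Manipulate, drive_stop)
  (Manipulate, evTimeout) → (Survey, close_gripper)
  (Manipulate, evDetect) → (Standby, beep)
  (Manipulate, evStart) → (Survey, beep)
  (Manipulate, evContact) → (Retreat, beep)
  (Manipulate, evClear) → (Retreat, beep)  ← event matches
event = evClear selects (Retreat, beep)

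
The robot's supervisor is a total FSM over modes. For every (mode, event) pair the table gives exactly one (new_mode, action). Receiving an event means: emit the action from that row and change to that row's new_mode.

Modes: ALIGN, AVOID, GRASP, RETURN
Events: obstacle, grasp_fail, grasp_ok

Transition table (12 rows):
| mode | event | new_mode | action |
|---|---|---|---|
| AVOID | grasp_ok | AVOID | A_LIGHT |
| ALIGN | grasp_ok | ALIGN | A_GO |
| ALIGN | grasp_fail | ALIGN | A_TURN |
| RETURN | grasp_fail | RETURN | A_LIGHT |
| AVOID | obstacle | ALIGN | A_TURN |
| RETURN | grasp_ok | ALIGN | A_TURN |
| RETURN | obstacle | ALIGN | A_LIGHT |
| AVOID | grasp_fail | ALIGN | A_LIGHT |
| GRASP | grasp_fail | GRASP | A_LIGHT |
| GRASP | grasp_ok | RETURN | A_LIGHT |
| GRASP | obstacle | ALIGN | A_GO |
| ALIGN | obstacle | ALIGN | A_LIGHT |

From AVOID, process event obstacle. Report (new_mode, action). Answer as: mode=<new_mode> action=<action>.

mode=ALIGN action=A_TURN

current mode = AVOID; filter table to that mode:
  (AVOID, grasp_ok) → (AVOID, A_LIGHT)
  (AVOID, obstacle) → (ALIGN, A_TURN)  ← event matches
  (AVOID, grasp_fail) → (ALIGN, A_LIGHT)
event = obstacle selects (ALIGN, A_TURN)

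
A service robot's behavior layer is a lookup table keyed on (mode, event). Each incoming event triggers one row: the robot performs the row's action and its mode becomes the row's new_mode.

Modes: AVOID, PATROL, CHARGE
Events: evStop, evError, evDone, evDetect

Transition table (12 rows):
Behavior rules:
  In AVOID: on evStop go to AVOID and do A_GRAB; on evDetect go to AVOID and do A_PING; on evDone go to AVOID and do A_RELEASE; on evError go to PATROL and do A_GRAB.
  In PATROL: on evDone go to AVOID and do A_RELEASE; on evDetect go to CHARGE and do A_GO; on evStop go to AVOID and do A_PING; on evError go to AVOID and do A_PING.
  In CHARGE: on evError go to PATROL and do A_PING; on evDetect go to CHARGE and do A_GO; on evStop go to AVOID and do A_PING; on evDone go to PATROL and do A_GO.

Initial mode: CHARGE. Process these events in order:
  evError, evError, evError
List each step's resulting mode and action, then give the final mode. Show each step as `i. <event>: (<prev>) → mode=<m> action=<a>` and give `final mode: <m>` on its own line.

final mode: PATROL

1. evError: (CHARGE) → mode=PATROL action=A_PING
2. evError: (PATROL) → mode=AVOID action=A_PING
3. evError: (AVOID) → mode=PATROL action=A_GRAB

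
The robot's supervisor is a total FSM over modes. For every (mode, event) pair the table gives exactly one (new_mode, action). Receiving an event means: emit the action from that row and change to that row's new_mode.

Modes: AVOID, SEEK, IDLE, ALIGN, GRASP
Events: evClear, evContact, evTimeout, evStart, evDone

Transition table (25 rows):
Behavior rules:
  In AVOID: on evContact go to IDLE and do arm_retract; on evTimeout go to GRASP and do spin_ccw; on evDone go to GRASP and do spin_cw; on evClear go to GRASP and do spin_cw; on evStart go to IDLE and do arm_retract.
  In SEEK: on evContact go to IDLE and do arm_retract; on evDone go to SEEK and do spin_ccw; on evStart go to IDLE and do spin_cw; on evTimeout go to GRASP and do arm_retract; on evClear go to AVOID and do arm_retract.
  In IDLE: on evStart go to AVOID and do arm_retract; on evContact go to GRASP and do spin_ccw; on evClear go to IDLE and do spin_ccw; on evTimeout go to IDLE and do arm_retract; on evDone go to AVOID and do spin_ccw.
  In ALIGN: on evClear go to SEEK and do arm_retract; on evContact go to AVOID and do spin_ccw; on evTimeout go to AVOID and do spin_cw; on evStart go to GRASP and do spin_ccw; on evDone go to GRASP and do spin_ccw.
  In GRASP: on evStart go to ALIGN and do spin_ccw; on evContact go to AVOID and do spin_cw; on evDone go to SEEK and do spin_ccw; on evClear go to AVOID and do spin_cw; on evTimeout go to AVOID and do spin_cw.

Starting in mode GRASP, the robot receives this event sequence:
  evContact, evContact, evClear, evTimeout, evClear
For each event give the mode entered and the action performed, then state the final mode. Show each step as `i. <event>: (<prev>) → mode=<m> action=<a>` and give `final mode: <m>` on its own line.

final mode: IDLE

1. evContact: (GRASP) → mode=AVOID action=spin_cw
2. evContact: (AVOID) → mode=IDLE action=arm_retract
3. evClear: (IDLE) → mode=IDLE action=spin_ccw
4. evTimeout: (IDLE) → mode=IDLE action=arm_retract
5. evClear: (IDLE) → mode=IDLE action=spin_ccw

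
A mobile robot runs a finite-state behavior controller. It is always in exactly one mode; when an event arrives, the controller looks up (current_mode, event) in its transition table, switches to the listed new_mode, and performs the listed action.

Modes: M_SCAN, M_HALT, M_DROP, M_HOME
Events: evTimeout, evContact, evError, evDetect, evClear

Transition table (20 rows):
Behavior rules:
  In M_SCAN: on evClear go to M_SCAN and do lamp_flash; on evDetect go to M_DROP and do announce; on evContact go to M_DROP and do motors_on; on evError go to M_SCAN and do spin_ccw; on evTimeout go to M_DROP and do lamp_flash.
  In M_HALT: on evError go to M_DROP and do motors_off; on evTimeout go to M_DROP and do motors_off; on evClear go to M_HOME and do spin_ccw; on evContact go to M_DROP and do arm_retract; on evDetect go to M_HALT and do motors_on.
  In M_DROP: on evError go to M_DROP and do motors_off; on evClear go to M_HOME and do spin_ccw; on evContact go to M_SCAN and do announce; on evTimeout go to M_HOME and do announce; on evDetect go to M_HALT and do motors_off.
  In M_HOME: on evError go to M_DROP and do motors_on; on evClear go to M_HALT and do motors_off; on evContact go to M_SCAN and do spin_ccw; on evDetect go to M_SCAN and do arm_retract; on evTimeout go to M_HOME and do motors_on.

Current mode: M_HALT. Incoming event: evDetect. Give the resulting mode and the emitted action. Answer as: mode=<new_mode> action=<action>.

current mode = M_HALT; filter table to that mode:
  (M_HALT, evError) → (M_DROP, motors_off)
  (M_HALT, evTimeout) → (M_DROP, motors_off)
  (M_HALT, evClear) → (M_HOME, spin_ccw)
  (M_HALT, evContact) → (M_DROP, arm_retract)
  (M_HALT, evDetect) → (M_HALT, motors_on)  ← event matches
event = evDetect selects (M_HALT, motors_on)

mode=M_HALT action=motors_on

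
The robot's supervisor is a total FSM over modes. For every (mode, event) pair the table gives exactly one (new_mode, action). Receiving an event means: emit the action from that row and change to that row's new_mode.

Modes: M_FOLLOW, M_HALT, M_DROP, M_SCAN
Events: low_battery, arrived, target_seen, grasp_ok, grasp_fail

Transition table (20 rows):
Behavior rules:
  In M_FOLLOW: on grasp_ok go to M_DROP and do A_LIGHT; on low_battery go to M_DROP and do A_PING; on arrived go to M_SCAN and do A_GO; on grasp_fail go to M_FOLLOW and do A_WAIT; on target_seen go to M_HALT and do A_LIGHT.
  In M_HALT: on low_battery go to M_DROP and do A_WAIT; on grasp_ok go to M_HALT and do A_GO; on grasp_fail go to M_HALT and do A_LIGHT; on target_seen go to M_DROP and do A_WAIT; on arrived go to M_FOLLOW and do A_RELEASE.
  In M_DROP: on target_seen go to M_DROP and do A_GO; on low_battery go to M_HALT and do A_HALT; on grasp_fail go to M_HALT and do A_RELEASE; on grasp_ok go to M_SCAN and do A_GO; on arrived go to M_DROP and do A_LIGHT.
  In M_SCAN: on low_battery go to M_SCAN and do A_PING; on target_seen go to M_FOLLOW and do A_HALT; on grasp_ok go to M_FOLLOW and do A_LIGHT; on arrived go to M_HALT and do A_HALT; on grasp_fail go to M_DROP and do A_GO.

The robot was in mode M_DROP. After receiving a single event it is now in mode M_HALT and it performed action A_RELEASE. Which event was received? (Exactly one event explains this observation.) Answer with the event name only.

try low_battery: (M_DROP, low_battery) → (M_HALT, A_HALT)
try arrived: (M_DROP, arrived) → (M_DROP, A_LIGHT)
try target_seen: (M_DROP, target_seen) → (M_DROP, A_GO)
try grasp_ok: (M_DROP, grasp_ok) → (M_SCAN, A_GO)
try grasp_fail: (M_DROP, grasp_fail) → (M_HALT, A_RELEASE)  ← matches

grasp_fail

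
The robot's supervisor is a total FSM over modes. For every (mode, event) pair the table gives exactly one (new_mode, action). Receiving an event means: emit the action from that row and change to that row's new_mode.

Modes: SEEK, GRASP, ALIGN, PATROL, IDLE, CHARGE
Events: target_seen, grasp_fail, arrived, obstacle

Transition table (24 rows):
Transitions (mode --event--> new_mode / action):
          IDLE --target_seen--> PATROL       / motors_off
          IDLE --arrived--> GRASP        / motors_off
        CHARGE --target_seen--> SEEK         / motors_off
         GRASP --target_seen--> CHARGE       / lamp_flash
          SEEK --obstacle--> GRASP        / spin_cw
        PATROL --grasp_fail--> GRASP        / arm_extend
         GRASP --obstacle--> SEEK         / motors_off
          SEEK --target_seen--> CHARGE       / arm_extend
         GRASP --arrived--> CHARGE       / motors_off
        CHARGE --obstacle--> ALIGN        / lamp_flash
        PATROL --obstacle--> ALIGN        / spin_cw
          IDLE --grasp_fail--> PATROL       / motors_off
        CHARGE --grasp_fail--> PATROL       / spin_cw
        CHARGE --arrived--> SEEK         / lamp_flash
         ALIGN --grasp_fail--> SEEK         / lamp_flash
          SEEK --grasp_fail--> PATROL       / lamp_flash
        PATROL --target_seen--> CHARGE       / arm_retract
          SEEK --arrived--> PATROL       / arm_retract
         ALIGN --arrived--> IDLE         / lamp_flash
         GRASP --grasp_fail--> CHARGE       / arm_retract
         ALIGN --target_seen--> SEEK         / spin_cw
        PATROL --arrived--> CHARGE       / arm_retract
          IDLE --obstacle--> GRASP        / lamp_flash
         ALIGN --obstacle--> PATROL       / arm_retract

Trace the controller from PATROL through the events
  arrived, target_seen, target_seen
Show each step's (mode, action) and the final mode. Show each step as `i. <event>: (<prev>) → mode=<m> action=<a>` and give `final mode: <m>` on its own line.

1. arrived: (PATROL) → mode=CHARGE action=arm_retract
2. target_seen: (CHARGE) → mode=SEEK action=motors_off
3. target_seen: (SEEK) → mode=CHARGE action=arm_extend

final mode: CHARGE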